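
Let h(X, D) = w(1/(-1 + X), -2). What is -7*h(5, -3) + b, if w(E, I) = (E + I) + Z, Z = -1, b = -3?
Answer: 65/4 ≈ 16.250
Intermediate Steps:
w(E, I) = -1 + E + I (w(E, I) = (E + I) - 1 = -1 + E + I)
h(X, D) = -3 + 1/(-1 + X) (h(X, D) = -1 + 1/(-1 + X) - 2 = -3 + 1/(-1 + X))
-7*h(5, -3) + b = -7*(4 - 3*5)/(-1 + 5) - 3 = -7*(4 - 15)/4 - 3 = -7*(-11)/4 - 3 = -7*(-11/4) - 3 = 77/4 - 3 = 65/4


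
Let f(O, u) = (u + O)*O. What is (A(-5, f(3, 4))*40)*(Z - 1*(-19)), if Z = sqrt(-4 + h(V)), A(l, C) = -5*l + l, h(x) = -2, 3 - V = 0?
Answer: 15200 + 800*I*sqrt(6) ≈ 15200.0 + 1959.6*I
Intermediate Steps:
V = 3 (V = 3 - 1*0 = 3 + 0 = 3)
f(O, u) = O*(O + u) (f(O, u) = (O + u)*O = O*(O + u))
A(l, C) = -4*l
Z = I*sqrt(6) (Z = sqrt(-4 - 2) = sqrt(-6) = I*sqrt(6) ≈ 2.4495*I)
(A(-5, f(3, 4))*40)*(Z - 1*(-19)) = (-4*(-5)*40)*(I*sqrt(6) - 1*(-19)) = (20*40)*(I*sqrt(6) + 19) = 800*(19 + I*sqrt(6)) = 15200 + 800*I*sqrt(6)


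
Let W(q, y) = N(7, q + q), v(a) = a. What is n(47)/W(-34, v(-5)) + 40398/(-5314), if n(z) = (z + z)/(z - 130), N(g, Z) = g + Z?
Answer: -102017779/13452391 ≈ -7.5836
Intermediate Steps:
N(g, Z) = Z + g
W(q, y) = 7 + 2*q (W(q, y) = (q + q) + 7 = 2*q + 7 = 7 + 2*q)
n(z) = 2*z/(-130 + z) (n(z) = (2*z)/(-130 + z) = 2*z/(-130 + z))
n(47)/W(-34, v(-5)) + 40398/(-5314) = (2*47/(-130 + 47))/(7 + 2*(-34)) + 40398/(-5314) = (2*47/(-83))/(7 - 68) + 40398*(-1/5314) = (2*47*(-1/83))/(-61) - 20199/2657 = -94/83*(-1/61) - 20199/2657 = 94/5063 - 20199/2657 = -102017779/13452391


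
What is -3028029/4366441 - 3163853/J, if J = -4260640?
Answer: 913435978613/18603833182240 ≈ 0.049099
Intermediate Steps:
-3028029/4366441 - 3163853/J = -3028029/4366441 - 3163853/(-4260640) = -3028029*1/4366441 - 3163853*(-1/4260640) = -3028029/4366441 + 3163853/4260640 = 913435978613/18603833182240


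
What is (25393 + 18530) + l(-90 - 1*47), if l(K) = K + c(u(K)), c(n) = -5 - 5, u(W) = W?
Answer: 43776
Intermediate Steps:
c(n) = -10
l(K) = -10 + K (l(K) = K - 10 = -10 + K)
(25393 + 18530) + l(-90 - 1*47) = (25393 + 18530) + (-10 + (-90 - 1*47)) = 43923 + (-10 + (-90 - 47)) = 43923 + (-10 - 137) = 43923 - 147 = 43776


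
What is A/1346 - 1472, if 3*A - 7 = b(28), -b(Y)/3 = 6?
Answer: -5943947/4038 ≈ -1472.0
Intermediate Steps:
b(Y) = -18 (b(Y) = -3*6 = -18)
A = -11/3 (A = 7/3 + (1/3)*(-18) = 7/3 - 6 = -11/3 ≈ -3.6667)
A/1346 - 1472 = -11/3/1346 - 1472 = (1/1346)*(-11/3) - 1472 = -11/4038 - 1472 = -5943947/4038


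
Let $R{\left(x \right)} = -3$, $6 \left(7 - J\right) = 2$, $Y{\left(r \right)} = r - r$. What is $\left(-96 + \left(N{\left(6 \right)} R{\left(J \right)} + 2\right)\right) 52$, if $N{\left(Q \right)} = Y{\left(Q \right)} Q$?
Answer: $-4888$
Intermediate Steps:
$Y{\left(r \right)} = 0$
$J = \frac{20}{3}$ ($J = 7 - \frac{1}{3} = \frac{20}{3} \approx 6.6667$)
$N{\left(Q \right)} = 0$ ($N{\left(Q \right)} = 0 Q = 0$)
$\left(-96 + \left(N{\left(6 \right)} R{\left(J \right)} + 2\right)\right) 52 = \left(-96 + \left(0 \left(-3\right) + 2\right)\right) 52 = \left(-96 + \left(0 + 2\right)\right) 52 = \left(-96 + 2\right) 52 = \left(-94\right) 52 = -4888$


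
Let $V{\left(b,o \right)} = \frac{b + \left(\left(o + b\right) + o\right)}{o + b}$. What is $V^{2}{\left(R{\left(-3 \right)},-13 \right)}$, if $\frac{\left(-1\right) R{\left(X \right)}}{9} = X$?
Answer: $4$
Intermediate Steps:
$R{\left(X \right)} = - 9 X$
$V{\left(b,o \right)} = \frac{2 b + 2 o}{b + o}$ ($V{\left(b,o \right)} = \frac{b + \left(\left(b + o\right) + o\right)}{b + o} = \frac{b + \left(b + 2 o\right)}{b + o} = \frac{2 b + 2 o}{b + o}$)
$V^{2}{\left(R{\left(-3 \right)},-13 \right)} = 2^{2} = 4$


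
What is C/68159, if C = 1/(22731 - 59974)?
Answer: -1/2538445637 ≈ -3.9394e-10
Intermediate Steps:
C = -1/37243 (C = 1/(-37243) = -1/37243 ≈ -2.6851e-5)
C/68159 = -1/37243/68159 = -1/37243*1/68159 = -1/2538445637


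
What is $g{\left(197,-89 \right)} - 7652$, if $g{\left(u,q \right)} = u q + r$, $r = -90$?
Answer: $-25275$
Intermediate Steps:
$g{\left(u,q \right)} = -90 + q u$ ($g{\left(u,q \right)} = u q - 90 = q u - 90 = -90 + q u$)
$g{\left(197,-89 \right)} - 7652 = \left(-90 - 17533\right) - 7652 = -17623 - 7652 = -25275$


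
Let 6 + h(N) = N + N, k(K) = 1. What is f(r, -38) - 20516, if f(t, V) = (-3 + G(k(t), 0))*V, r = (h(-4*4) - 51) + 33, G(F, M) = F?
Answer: -20440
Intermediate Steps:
h(N) = -6 + 2*N (h(N) = -6 + (N + N) = -6 + 2*N)
r = -56 (r = ((-6 + 2*(-4*4)) - 51) + 33 = ((-6 + 2*(-16)) - 51) + 33 = ((-6 - 32) - 51) + 33 = (-38 - 51) + 33 = -89 + 33 = -56)
f(t, V) = -2*V (f(t, V) = (-3 + 1)*V = -2*V)
f(r, -38) - 20516 = -2*(-38) - 20516 = 76 - 20516 = -20440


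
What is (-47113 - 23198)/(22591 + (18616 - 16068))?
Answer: -3057/1093 ≈ -2.7969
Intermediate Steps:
(-47113 - 23198)/(22591 + (18616 - 16068)) = -70311/(22591 + 2548) = -70311/25139 = -70311*1/25139 = -3057/1093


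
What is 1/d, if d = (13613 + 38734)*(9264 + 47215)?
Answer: 1/2956506213 ≈ 3.3824e-10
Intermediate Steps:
d = 2956506213 (d = 52347*56479 = 2956506213)
1/d = 1/2956506213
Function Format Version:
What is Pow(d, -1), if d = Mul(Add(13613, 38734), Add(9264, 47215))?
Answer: Rational(1, 2956506213) ≈ 3.3824e-10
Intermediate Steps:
d = 2956506213 (d = Mul(52347, 56479) = 2956506213)
Pow(d, -1) = Pow(2956506213, -1) = Rational(1, 2956506213)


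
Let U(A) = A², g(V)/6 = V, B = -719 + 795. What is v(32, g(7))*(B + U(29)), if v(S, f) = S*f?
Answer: 1232448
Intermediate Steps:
B = 76
g(V) = 6*V
v(32, g(7))*(B + U(29)) = (32*(6*7))*(76 + 29²) = (32*42)*(76 + 841) = 1344*917 = 1232448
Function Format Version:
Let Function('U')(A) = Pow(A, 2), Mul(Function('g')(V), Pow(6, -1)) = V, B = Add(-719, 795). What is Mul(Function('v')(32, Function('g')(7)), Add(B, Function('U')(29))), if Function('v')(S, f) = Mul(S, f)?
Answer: 1232448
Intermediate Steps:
B = 76
Function('g')(V) = Mul(6, V)
Mul(Function('v')(32, Function('g')(7)), Add(B, Function('U')(29))) = Mul(Mul(32, Mul(6, 7)), Add(76, Pow(29, 2))) = Mul(Mul(32, 42), Add(76, 841)) = Mul(1344, 917) = 1232448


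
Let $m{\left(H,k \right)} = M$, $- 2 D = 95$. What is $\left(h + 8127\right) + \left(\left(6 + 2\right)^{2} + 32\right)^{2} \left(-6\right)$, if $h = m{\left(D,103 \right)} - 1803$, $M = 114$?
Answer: $-48858$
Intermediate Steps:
$D = - \frac{95}{2}$ ($D = \left(- \frac{1}{2}\right) 95 = - \frac{95}{2} \approx -47.5$)
$m{\left(H,k \right)} = 114$
$h = -1689$ ($h = 114 - 1803 = -1689$)
$\left(h + 8127\right) + \left(\left(6 + 2\right)^{2} + 32\right)^{2} \left(-6\right) = \left(-1689 + 8127\right) + \left(\left(6 + 2\right)^{2} + 32\right)^{2} \left(-6\right) = 6438 + \left(8^{2} + 32\right)^{2} \left(-6\right) = 6438 + \left(64 + 32\right)^{2} \left(-6\right) = 6438 + 96^{2} \left(-6\right) = 6438 + 9216 \left(-6\right) = 6438 - 55296 = -48858$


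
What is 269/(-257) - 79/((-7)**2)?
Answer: -33484/12593 ≈ -2.6589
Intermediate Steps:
269/(-257) - 79/((-7)**2) = 269*(-1/257) - 79/49 = -269/257 - 79*1/49 = -269/257 - 79/49 = -33484/12593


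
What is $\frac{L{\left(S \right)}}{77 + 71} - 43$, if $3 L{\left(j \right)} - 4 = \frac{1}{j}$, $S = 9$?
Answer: $- \frac{4643}{108} \approx -42.991$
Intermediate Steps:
$L{\left(j \right)} = \frac{4}{3} + \frac{1}{3 j}$
$\frac{L{\left(S \right)}}{77 + 71} - 43 = \frac{\frac{1}{3} \cdot \frac{1}{9} \left(1 + 4 \cdot 9\right)}{77 + 71} - 43 = \frac{\frac{1}{3} \cdot \frac{1}{9} \left(1 + 36\right)}{148} - 43 = \frac{1}{3} \cdot \frac{1}{9} \cdot 37 \cdot \frac{1}{148} - 43 = \frac{37}{27} \cdot \frac{1}{148} - 43 = \frac{1}{108} - 43 = - \frac{4643}{108}$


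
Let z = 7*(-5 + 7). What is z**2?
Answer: 196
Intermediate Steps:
z = 14 (z = 7*2 = 14)
z**2 = 14**2 = 196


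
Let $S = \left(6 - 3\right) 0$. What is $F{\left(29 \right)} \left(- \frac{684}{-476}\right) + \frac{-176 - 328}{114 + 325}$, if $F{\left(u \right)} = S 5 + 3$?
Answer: $\frac{165231}{52241} \approx 3.1629$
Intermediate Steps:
$S = 0$ ($S = 3 \cdot 0 = 0$)
$F{\left(u \right)} = 3$ ($F{\left(u \right)} = 0 \cdot 5 + 3 = 0 + 3 = 3$)
$F{\left(29 \right)} \left(- \frac{684}{-476}\right) + \frac{-176 - 328}{114 + 325} = 3 \left(- \frac{684}{-476}\right) + \frac{-176 - 328}{114 + 325} = 3 \left(\left(-684\right) \left(- \frac{1}{476}\right)\right) - \frac{504}{439} = 3 \cdot \frac{171}{119} - \frac{504}{439} = \frac{513}{119} - \frac{504}{439} = \frac{165231}{52241}$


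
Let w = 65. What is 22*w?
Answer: 1430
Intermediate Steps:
22*w = 22*65 = 1430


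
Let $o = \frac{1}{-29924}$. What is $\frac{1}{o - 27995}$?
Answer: $- \frac{29924}{837722381} \approx -3.5721 \cdot 10^{-5}$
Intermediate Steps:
$o = - \frac{1}{29924} \approx -3.3418 \cdot 10^{-5}$
$\frac{1}{o - 27995} = \frac{1}{- \frac{1}{29924} - 27995} = \frac{1}{- \frac{837722381}{29924}} = - \frac{29924}{837722381}$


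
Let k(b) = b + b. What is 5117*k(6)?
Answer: 61404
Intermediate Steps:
k(b) = 2*b
5117*k(6) = 5117*(2*6) = 5117*12 = 61404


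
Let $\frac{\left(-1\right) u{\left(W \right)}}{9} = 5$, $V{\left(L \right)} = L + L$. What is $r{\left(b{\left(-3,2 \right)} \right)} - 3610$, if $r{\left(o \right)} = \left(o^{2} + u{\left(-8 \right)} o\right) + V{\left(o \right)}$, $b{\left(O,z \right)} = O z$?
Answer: $-3316$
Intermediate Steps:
$V{\left(L \right)} = 2 L$
$u{\left(W \right)} = -45$ ($u{\left(W \right)} = \left(-9\right) 5 = -45$)
$r{\left(o \right)} = o^{2} - 43 o$ ($r{\left(o \right)} = \left(o^{2} - 45 o\right) + 2 o = o^{2} - 43 o$)
$r{\left(b{\left(-3,2 \right)} \right)} - 3610 = \left(-3\right) 2 \left(-43 - 6\right) - 3610 = - 6 \left(-43 - 6\right) - 3610 = \left(-6\right) \left(-49\right) - 3610 = 294 - 3610 = -3316$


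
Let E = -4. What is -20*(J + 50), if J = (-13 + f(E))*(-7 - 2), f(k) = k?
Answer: -4060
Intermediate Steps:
J = 153 (J = (-13 - 4)*(-7 - 2) = -17*(-9) = 153)
-20*(J + 50) = -20*(153 + 50) = -20*203 = -4060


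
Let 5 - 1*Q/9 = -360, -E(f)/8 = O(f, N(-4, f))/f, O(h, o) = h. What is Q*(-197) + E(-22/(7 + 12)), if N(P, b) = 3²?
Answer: -647153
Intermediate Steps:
N(P, b) = 9
E(f) = -8 (E(f) = -8*f/f = -8*1 = -8)
Q = 3285 (Q = 45 - 9*(-360) = 45 + 3240 = 3285)
Q*(-197) + E(-22/(7 + 12)) = 3285*(-197) - 8 = -647145 - 8 = -647153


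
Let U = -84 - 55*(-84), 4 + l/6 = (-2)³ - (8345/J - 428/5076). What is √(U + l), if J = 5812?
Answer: √748107487493402/409746 ≈ 66.752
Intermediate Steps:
l = -98473057/1229238 (l = -24 + 6*((-2)³ - (8345/5812 - 428/5076)) = -24 + 6*(-8 - (8345*(1/5812) - 428*1/5076)) = -24 + 6*(-8 - (8345/5812 - 107/1269)) = -24 + 6*(-8 - 1*9967921/7375428) = -24 + 6*(-8 - 9967921/7375428) = -24 + 6*(-68971345/7375428) = -24 - 68971345/1229238 = -98473057/1229238 ≈ -80.109)
U = 4536 (U = -84 + 4620 = 4536)
√(U + l) = √(4536 - 98473057/1229238) = √(5477350511/1229238) = √748107487493402/409746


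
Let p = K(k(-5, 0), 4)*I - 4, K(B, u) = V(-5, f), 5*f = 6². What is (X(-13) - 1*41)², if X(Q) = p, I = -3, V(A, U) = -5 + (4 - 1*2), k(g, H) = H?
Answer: 1296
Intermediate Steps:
f = 36/5 (f = (⅕)*6² = (⅕)*36 = 36/5 ≈ 7.2000)
V(A, U) = -3 (V(A, U) = -5 + (4 - 2) = -5 + 2 = -3)
K(B, u) = -3
p = 5 (p = -3*(-3) - 4 = 9 - 4 = 5)
X(Q) = 5
(X(-13) - 1*41)² = (5 - 1*41)² = (5 - 41)² = (-36)² = 1296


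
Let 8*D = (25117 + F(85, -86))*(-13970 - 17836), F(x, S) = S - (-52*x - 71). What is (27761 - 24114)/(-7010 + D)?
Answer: -7294/234758203 ≈ -3.1070e-5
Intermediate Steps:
F(x, S) = 71 + S + 52*x (F(x, S) = S - (-71 - 52*x) = S + (71 + 52*x) = 71 + S + 52*x)
D = -234744183/2 (D = ((25117 + (71 - 86 + 52*85))*(-13970 - 17836))/8 = ((25117 + (71 - 86 + 4420))*(-31806))/8 = ((25117 + 4405)*(-31806))/8 = (29522*(-31806))/8 = (⅛)*(-938976732) = -234744183/2 ≈ -1.1737e+8)
(27761 - 24114)/(-7010 + D) = (27761 - 24114)/(-7010 - 234744183/2) = 3647/(-234758203/2) = 3647*(-2/234758203) = -7294/234758203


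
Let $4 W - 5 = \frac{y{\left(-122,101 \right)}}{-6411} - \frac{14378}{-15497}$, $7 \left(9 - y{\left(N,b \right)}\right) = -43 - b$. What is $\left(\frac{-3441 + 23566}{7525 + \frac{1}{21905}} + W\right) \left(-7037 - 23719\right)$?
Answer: $- \frac{813901615595559708206}{6368669461079583} \approx -1.278 \cdot 10^{5}$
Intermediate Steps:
$y{\left(N,b \right)} = \frac{106}{7} + \frac{b}{7}$ ($y{\left(N,b \right)} = 9 - \frac{-43 - b}{7} = 9 + \left(\frac{43}{7} + \frac{b}{7}\right) = \frac{106}{7} + \frac{b}{7}$)
$W = \frac{343277331}{231819623}$ ($W = \frac{5}{4} + \frac{\frac{\frac{106}{7} + \frac{1}{7} \cdot 101}{-6411} - \frac{14378}{-15497}}{4} = \frac{5}{4} + \frac{\left(\frac{106}{7} + \frac{101}{7}\right) \left(- \frac{1}{6411}\right) - - \frac{14378}{15497}}{4} = \frac{5}{4} + \frac{\frac{207}{7} \left(- \frac{1}{6411}\right) + \frac{14378}{15497}}{4} = \frac{5}{4} + \frac{- \frac{69}{14959} + \frac{14378}{15497}}{4} = \frac{5}{4} + \frac{1}{4} \cdot \frac{214011209}{231819623} = \frac{5}{4} + \frac{214011209}{927278492} = \frac{343277331}{231819623} \approx 1.4808$)
$\left(\frac{-3441 + 23566}{7525 + \frac{1}{21905}} + W\right) \left(-7037 - 23719\right) = \left(\frac{-3441 + 23566}{7525 + \frac{1}{21905}} + \frac{343277331}{231819623}\right) \left(-7037 - 23719\right) = \left(\frac{20125}{7525 + \frac{1}{21905}} + \frac{343277331}{231819623}\right) \left(-30756\right) = \left(\frac{20125}{\frac{164835126}{21905}} + \frac{343277331}{231819623}\right) \left(-30756\right) = \left(20125 \cdot \frac{21905}{164835126} + \frac{343277331}{231819623}\right) \left(-30756\right) = \left(\frac{440838125}{164835126} + \frac{343277331}{231819623}\right) \left(-30756\right) = \frac{158779090049855581}{38212016766477498} \left(-30756\right) = - \frac{813901615595559708206}{6368669461079583}$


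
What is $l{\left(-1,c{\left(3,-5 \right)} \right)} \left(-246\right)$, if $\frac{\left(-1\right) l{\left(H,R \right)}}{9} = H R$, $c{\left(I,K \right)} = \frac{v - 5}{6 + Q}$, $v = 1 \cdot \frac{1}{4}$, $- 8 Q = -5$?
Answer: $\frac{84132}{53} \approx 1587.4$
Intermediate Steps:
$Q = \frac{5}{8}$ ($Q = \left(- \frac{1}{8}\right) \left(-5\right) = \frac{5}{8} \approx 0.625$)
$v = \frac{1}{4}$ ($v = 1 \cdot \frac{1}{4} = \frac{1}{4} \approx 0.25$)
$c{\left(I,K \right)} = - \frac{38}{53}$ ($c{\left(I,K \right)} = \frac{\frac{1}{4} - 5}{6 + \frac{5}{8}} = - \frac{19}{4 \cdot \frac{53}{8}} = \left(- \frac{19}{4}\right) \frac{8}{53} = - \frac{38}{53}$)
$l{\left(H,R \right)} = - 9 H R$
$l{\left(-1,c{\left(3,-5 \right)} \right)} \left(-246\right) = \left(-9\right) \left(-1\right) \left(- \frac{38}{53}\right) \left(-246\right) = \left(- \frac{342}{53}\right) \left(-246\right) = \frac{84132}{53}$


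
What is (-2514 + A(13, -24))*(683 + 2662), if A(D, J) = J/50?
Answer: -42054678/5 ≈ -8.4109e+6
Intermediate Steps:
A(D, J) = J/50 (A(D, J) = J*(1/50) = J/50)
(-2514 + A(13, -24))*(683 + 2662) = (-2514 + (1/50)*(-24))*(683 + 2662) = (-2514 - 12/25)*3345 = -62862/25*3345 = -42054678/5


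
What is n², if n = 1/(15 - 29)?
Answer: 1/196 ≈ 0.0051020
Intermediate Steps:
n = -1/14 (n = 1/(-14) = -1/14 ≈ -0.071429)
n² = (-1/14)² = 1/196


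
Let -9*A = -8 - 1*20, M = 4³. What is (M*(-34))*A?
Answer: -60928/9 ≈ -6769.8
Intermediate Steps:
M = 64
A = 28/9 (A = -(-8 - 1*20)/9 = -(-8 - 20)/9 = -⅑*(-28) = 28/9 ≈ 3.1111)
(M*(-34))*A = (64*(-34))*(28/9) = -2176*28/9 = -60928/9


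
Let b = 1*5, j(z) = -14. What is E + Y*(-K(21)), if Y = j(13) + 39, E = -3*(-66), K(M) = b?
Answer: 73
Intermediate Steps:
b = 5
K(M) = 5
E = 198
Y = 25 (Y = -14 + 39 = 25)
E + Y*(-K(21)) = 198 + 25*(-1*5) = 198 + 25*(-5) = 198 - 125 = 73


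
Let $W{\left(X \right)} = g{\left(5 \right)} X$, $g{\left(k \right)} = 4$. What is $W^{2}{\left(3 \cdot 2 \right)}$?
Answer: $576$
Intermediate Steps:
$W{\left(X \right)} = 4 X$
$W^{2}{\left(3 \cdot 2 \right)} = \left(4 \cdot 3 \cdot 2\right)^{2} = \left(4 \cdot 6\right)^{2} = 24^{2} = 576$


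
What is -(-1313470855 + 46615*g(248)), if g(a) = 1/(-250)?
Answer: 65673552073/50 ≈ 1.3135e+9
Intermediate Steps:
g(a) = -1/250
-(-1313470855 + 46615*g(248)) = -46615/(1/(-28177 - 1/250)) = -46615/(1/(-7044251/250)) = -46615/(-250/7044251) = -46615*(-7044251/250) = 65673552073/50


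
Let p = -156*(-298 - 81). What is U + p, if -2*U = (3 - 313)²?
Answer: 11074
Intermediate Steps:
U = -48050 (U = -(3 - 313)²/2 = -½*(-310)² = -½*96100 = -48050)
p = 59124 (p = -156*(-379) = 59124)
U + p = -48050 + 59124 = 11074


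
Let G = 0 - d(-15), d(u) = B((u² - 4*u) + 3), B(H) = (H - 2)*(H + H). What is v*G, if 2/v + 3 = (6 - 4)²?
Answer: -329472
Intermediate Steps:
B(H) = 2*H*(-2 + H) (B(H) = (-2 + H)*(2*H) = 2*H*(-2 + H))
v = 2 (v = 2/(-3 + (6 - 4)²) = 2/(-3 + 2²) = 2/(-3 + 4) = 2/1 = 2*1 = 2)
d(u) = 2*(1 + u² - 4*u)*(3 + u² - 4*u) (d(u) = 2*((u² - 4*u) + 3)*(-2 + ((u² - 4*u) + 3)) = 2*(3 + u² - 4*u)*(-2 + (3 + u² - 4*u)) = 2*(3 + u² - 4*u)*(1 + u² - 4*u) = 2*(1 + u² - 4*u)*(3 + u² - 4*u))
G = -164736 (G = 0 - 2*(1 + (-15)² - 4*(-15))*(3 + (-15)² - 4*(-15)) = 0 - 2*(1 + 225 + 60)*(3 + 225 + 60) = 0 - 2*286*288 = 0 - 1*164736 = 0 - 164736 = -164736)
v*G = 2*(-164736) = -329472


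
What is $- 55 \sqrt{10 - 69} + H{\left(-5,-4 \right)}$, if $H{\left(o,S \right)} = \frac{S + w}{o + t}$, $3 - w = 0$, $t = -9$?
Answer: $\frac{1}{14} - 55 i \sqrt{59} \approx 0.071429 - 422.46 i$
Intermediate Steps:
$w = 3$ ($w = 3 - 0 = 3 + 0 = 3$)
$H{\left(o,S \right)} = \frac{3 + S}{-9 + o}$ ($H{\left(o,S \right)} = \frac{S + 3}{o - 9} = \frac{3 + S}{-9 + o}$)
$- 55 \sqrt{10 - 69} + H{\left(-5,-4 \right)} = - 55 \sqrt{10 - 69} + \frac{3 - 4}{-9 - 5} = - 55 \sqrt{-59} + \frac{1}{-14} \left(-1\right) = - 55 i \sqrt{59} - - \frac{1}{14} = - 55 i \sqrt{59} + \frac{1}{14} = \frac{1}{14} - 55 i \sqrt{59}$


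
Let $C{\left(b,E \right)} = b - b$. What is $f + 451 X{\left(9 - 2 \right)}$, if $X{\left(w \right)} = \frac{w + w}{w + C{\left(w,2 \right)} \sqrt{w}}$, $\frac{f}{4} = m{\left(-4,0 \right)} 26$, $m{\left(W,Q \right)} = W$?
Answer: $486$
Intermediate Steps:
$C{\left(b,E \right)} = 0$
$f = -416$ ($f = 4 \left(\left(-4\right) 26\right) = 4 \left(-104\right) = -416$)
$X{\left(w \right)} = 2$ ($X{\left(w \right)} = \frac{w + w}{w + 0 \sqrt{w}} = \frac{2 w}{w + 0} = \frac{2 w}{w} = 2$)
$f + 451 X{\left(9 - 2 \right)} = -416 + 451 \cdot 2 = -416 + 902 = 486$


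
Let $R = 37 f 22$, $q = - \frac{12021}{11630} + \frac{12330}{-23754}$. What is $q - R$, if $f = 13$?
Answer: $- \frac{487300315729}{46043170} \approx -10584.0$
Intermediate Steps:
$q = - \frac{71490789}{46043170}$ ($q = \left(-12021\right) \frac{1}{11630} + 12330 \left(- \frac{1}{23754}\right) = - \frac{12021}{11630} - \frac{2055}{3959} = - \frac{71490789}{46043170} \approx -1.5527$)
$R = 10582$ ($R = 37 \cdot 13 \cdot 22 = 481 \cdot 22 = 10582$)
$q - R = - \frac{71490789}{46043170} - 10582 = - \frac{487300315729}{46043170}$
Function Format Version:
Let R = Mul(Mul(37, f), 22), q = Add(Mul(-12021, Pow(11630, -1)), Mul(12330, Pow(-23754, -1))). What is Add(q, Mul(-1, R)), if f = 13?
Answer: Rational(-487300315729, 46043170) ≈ -10584.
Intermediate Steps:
q = Rational(-71490789, 46043170) (q = Add(Mul(-12021, Rational(1, 11630)), Mul(12330, Rational(-1, 23754))) = Add(Rational(-12021, 11630), Rational(-2055, 3959)) = Rational(-71490789, 46043170) ≈ -1.5527)
R = 10582 (R = Mul(Mul(37, 13), 22) = Mul(481, 22) = 10582)
Add(q, Mul(-1, R)) = Add(Rational(-71490789, 46043170), Mul(-1, 10582)) = Add(Rational(-71490789, 46043170), -10582) = Rational(-487300315729, 46043170)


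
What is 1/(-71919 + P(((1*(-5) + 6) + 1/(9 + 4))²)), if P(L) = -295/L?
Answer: -196/14145979 ≈ -1.3856e-5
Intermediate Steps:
1/(-71919 + P(((1*(-5) + 6) + 1/(9 + 4))²)) = 1/(-71919 - 295/((1*(-5) + 6) + 1/(9 + 4))²) = 1/(-71919 - 295/((-5 + 6) + 1/13)²) = 1/(-71919 - 295/(1 + 1/13)²) = 1/(-71919 - 295/((14/13)²)) = 1/(-71919 - 295/196/169) = 1/(-71919 - 295*169/196) = 1/(-71919 - 49855/196) = 1/(-14145979/196) = -196/14145979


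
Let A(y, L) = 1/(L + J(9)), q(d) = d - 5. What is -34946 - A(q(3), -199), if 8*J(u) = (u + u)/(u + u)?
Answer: -55599078/1591 ≈ -34946.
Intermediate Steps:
q(d) = -5 + d
J(u) = 1/8 (J(u) = ((u + u)/(u + u))/8 = ((2*u)/((2*u)))/8 = ((2*u)*(1/(2*u)))/8 = (1/8)*1 = 1/8)
A(y, L) = 1/(1/8 + L) (A(y, L) = 1/(L + 1/8) = 1/(1/8 + L))
-34946 - A(q(3), -199) = -34946 - 8/(1 + 8*(-199)) = -34946 - 8/(1 - 1592) = -34946 - 8/(-1591) = -34946 - 8*(-1)/1591 = -34946 - 1*(-8/1591) = -34946 + 8/1591 = -55599078/1591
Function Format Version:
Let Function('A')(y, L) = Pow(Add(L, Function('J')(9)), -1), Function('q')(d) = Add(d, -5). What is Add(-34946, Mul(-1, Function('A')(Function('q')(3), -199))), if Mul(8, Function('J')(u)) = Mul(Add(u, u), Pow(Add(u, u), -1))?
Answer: Rational(-55599078, 1591) ≈ -34946.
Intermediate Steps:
Function('q')(d) = Add(-5, d)
Function('J')(u) = Rational(1, 8) (Function('J')(u) = Mul(Rational(1, 8), Mul(Add(u, u), Pow(Add(u, u), -1))) = Mul(Rational(1, 8), Mul(Mul(2, u), Pow(Mul(2, u), -1))) = Mul(Rational(1, 8), Mul(Mul(2, u), Mul(Rational(1, 2), Pow(u, -1)))) = Mul(Rational(1, 8), 1) = Rational(1, 8))
Function('A')(y, L) = Pow(Add(Rational(1, 8), L), -1) (Function('A')(y, L) = Pow(Add(L, Rational(1, 8)), -1) = Pow(Add(Rational(1, 8), L), -1))
Add(-34946, Mul(-1, Function('A')(Function('q')(3), -199))) = Add(-34946, Mul(-1, Mul(8, Pow(Add(1, Mul(8, -199)), -1)))) = Add(-34946, Mul(-1, Mul(8, Pow(Add(1, -1592), -1)))) = Add(-34946, Mul(-1, Mul(8, Pow(-1591, -1)))) = Add(-34946, Mul(-1, Mul(8, Rational(-1, 1591)))) = Add(-34946, Mul(-1, Rational(-8, 1591))) = Add(-34946, Rational(8, 1591)) = Rational(-55599078, 1591)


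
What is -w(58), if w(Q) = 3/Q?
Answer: -3/58 ≈ -0.051724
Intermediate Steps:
-w(58) = -3/58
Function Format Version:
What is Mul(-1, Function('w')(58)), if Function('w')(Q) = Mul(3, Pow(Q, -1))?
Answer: Rational(-3, 58) ≈ -0.051724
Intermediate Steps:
Mul(-1, Function('w')(58)) = Mul(-1, Mul(3, Pow(58, -1))) = Mul(-1, Mul(3, Rational(1, 58))) = Mul(-1, Rational(3, 58)) = Rational(-3, 58)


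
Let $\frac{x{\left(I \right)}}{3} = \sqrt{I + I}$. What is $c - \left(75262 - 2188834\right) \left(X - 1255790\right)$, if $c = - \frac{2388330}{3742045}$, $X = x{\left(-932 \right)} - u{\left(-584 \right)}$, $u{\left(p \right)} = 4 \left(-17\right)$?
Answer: $- \frac{1986321536593834122}{748409} + 12681432 i \sqrt{466} \approx -2.6541 \cdot 10^{12} + 2.7375 \cdot 10^{8} i$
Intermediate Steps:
$x{\left(I \right)} = 3 \sqrt{2} \sqrt{I}$ ($x{\left(I \right)} = 3 \sqrt{I + I} = 3 \sqrt{2 I} = 3 \sqrt{2} \sqrt{I}$)
$u{\left(p \right)} = -68$
$X = 68 + 6 i \sqrt{466}$ ($X = 3 \sqrt{2} \sqrt{-932} - -68 = 3 \sqrt{2} \cdot 2 i \sqrt{233} + 68 = 6 i \sqrt{466} + 68 = 68 + 6 i \sqrt{466} \approx 68.0 + 129.52 i$)
$c = - \frac{477666}{748409}$ ($c = - \frac{2388330}{3742045} = \left(-1\right) \frac{477666}{748409} = - \frac{477666}{748409} \approx -0.63824$)
$c - \left(75262 - 2188834\right) \left(X - 1255790\right) = - \frac{477666}{748409} - \left(75262 - 2188834\right) \left(\left(68 + 6 i \sqrt{466}\right) - 1255790\right) = - \frac{477666}{748409} - - 2113572 \left(-1255722 + 6 i \sqrt{466}\right) = - \frac{477666}{748409} - \left(2654058858984 - 12681432 i \sqrt{466}\right) = - \frac{1986321536593834122}{748409} + 12681432 i \sqrt{466}$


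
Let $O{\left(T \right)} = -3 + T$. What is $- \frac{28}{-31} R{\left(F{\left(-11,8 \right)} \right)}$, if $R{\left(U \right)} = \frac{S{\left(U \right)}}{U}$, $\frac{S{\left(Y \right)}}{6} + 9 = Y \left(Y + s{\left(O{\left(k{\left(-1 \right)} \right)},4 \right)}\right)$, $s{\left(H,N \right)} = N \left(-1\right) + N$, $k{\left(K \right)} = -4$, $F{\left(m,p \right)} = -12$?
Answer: $- \frac{1890}{31} \approx -60.968$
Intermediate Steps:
$s{\left(H,N \right)} = 0$ ($s{\left(H,N \right)} = - N + N = 0$)
$S{\left(Y \right)} = -54 + 6 Y^{2}$ ($S{\left(Y \right)} = -54 + 6 Y \left(Y + 0\right) = -54 + 6 Y Y = -54 + 6 Y^{2}$)
$R{\left(U \right)} = \frac{-54 + 6 U^{2}}{U}$
$- \frac{28}{-31} R{\left(F{\left(-11,8 \right)} \right)} = - \frac{28}{-31} \left(- \frac{54}{-12} + 6 \left(-12\right)\right) = \left(-28\right) \left(- \frac{1}{31}\right) \left(\left(-54\right) \left(- \frac{1}{12}\right) - 72\right) = \frac{28 \left(\frac{9}{2} - 72\right)}{31} = \frac{28}{31} \left(- \frac{135}{2}\right) = - \frac{1890}{31}$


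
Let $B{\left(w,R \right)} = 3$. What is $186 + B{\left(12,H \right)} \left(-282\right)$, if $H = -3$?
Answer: $-660$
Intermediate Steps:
$186 + B{\left(12,H \right)} \left(-282\right) = 186 + 3 \left(-282\right) = 186 - 846 = -660$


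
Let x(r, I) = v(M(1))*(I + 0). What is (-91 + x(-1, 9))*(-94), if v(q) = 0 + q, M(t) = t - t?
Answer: 8554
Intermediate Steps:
M(t) = 0
v(q) = q
x(r, I) = 0 (x(r, I) = 0*(I + 0) = 0*I = 0)
(-91 + x(-1, 9))*(-94) = (-91 + 0)*(-94) = -91*(-94) = 8554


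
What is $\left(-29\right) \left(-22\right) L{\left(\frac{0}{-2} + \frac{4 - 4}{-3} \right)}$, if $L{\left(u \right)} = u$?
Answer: $0$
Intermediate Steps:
$\left(-29\right) \left(-22\right) L{\left(\frac{0}{-2} + \frac{4 - 4}{-3} \right)} = \left(-29\right) \left(-22\right) \left(\frac{0}{-2} + \frac{4 - 4}{-3}\right) = 638 \left(0 \left(- \frac{1}{2}\right) + 0 \left(- \frac{1}{3}\right)\right) = 638 \left(0 + 0\right) = 638 \cdot 0 = 0$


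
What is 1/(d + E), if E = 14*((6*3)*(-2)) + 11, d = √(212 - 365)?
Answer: -29/14306 - 3*I*√17/243202 ≈ -0.0020271 - 5.086e-5*I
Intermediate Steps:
d = 3*I*√17 (d = √(-153) = 3*I*√17 ≈ 12.369*I)
E = -493 (E = 14*(18*(-2)) + 11 = 14*(-36) + 11 = -504 + 11 = -493)
1/(d + E) = 1/(3*I*√17 - 493) = 1/(-493 + 3*I*√17)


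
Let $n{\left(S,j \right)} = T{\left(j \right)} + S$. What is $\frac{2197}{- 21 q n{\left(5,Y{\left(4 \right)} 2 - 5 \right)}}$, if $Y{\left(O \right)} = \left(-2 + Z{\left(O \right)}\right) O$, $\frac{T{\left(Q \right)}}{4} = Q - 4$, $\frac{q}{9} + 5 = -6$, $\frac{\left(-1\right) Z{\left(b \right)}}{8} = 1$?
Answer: $- \frac{169}{56133} \approx -0.0030107$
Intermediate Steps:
$Z{\left(b \right)} = -8$ ($Z{\left(b \right)} = \left(-8\right) 1 = -8$)
$q = -99$ ($q = -45 + 9 \left(-6\right) = -45 - 54 = -99$)
$T{\left(Q \right)} = -16 + 4 Q$ ($T{\left(Q \right)} = 4 \left(Q - 4\right) = 4 \left(-4 + Q\right) = -16 + 4 Q$)
$Y{\left(O \right)} = - 10 O$ ($Y{\left(O \right)} = \left(-2 - 8\right) O = - 10 O$)
$n{\left(S,j \right)} = -16 + S + 4 j$ ($n{\left(S,j \right)} = \left(-16 + 4 j\right) + S = -16 + S + 4 j$)
$\frac{2197}{- 21 q n{\left(5,Y{\left(4 \right)} 2 - 5 \right)}} = \frac{2197}{\left(-21\right) \left(-99\right) \left(-16 + 5 + 4 \left(\left(-10\right) 4 \cdot 2 - 5\right)\right)} = \frac{2197}{2079 \left(-16 + 5 + 4 \left(\left(-40\right) 2 - 5\right)\right)} = \frac{2197}{2079 \left(-16 + 5 + 4 \left(-80 - 5\right)\right)} = \frac{2197}{2079 \left(-16 + 5 + 4 \left(-85\right)\right)} = \frac{2197}{2079 \left(-16 + 5 - 340\right)} = \frac{2197}{2079 \left(-351\right)} = \frac{2197}{-729729} = 2197 \left(- \frac{1}{729729}\right) = - \frac{169}{56133}$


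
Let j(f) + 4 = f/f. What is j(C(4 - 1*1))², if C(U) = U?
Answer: 9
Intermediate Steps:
j(f) = -3 (j(f) = -4 + f/f = -4 + 1 = -3)
j(C(4 - 1*1))² = (-3)² = 9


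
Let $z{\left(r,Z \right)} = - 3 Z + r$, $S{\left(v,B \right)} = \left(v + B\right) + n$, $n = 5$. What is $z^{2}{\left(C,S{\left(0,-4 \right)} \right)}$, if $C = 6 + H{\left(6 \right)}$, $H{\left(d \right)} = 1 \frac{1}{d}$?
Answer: $\frac{361}{36} \approx 10.028$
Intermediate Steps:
$H{\left(d \right)} = \frac{1}{d}$
$S{\left(v,B \right)} = 5 + B + v$ ($S{\left(v,B \right)} = \left(v + B\right) + 5 = \left(B + v\right) + 5 = 5 + B + v$)
$C = \frac{37}{6}$ ($C = 6 + \frac{1}{6} = \frac{37}{6} \approx 6.1667$)
$z{\left(r,Z \right)} = r - 3 Z$
$z^{2}{\left(C,S{\left(0,-4 \right)} \right)} = \left(\frac{37}{6} - 3 \left(5 - 4 + 0\right)\right)^{2} = \left(\frac{37}{6} - 3\right)^{2} = \left(\frac{19}{6}\right)^{2} = \frac{361}{36}$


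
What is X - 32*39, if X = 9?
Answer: -1239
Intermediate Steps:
X - 32*39 = 9 - 32*39 = 9 - 1248 = -1239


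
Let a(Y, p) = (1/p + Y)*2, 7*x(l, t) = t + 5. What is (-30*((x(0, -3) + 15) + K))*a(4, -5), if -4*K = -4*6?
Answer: -33972/7 ≈ -4853.1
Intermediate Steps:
x(l, t) = 5/7 + t/7 (x(l, t) = (t + 5)/7 = (5 + t)/7 = 5/7 + t/7)
a(Y, p) = 2*Y + 2/p (a(Y, p) = (Y + 1/p)*2 = 2*Y + 2/p)
K = 6 (K = -(-1)*6 = -¼*(-24) = 6)
(-30*((x(0, -3) + 15) + K))*a(4, -5) = (-30*(((5/7 + (⅐)*(-3)) + 15) + 6))*(2*4 + 2/(-5)) = (-30*(((5/7 - 3/7) + 15) + 6))*(8 + 2*(-⅕)) = (-30*((2/7 + 15) + 6))*(8 - ⅖) = -30*(107/7 + 6)*(38/5) = -30*149/7*(38/5) = -4470/7*38/5 = -33972/7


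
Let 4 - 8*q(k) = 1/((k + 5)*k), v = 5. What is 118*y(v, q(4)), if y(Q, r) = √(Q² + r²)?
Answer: 59*√2094049/144 ≈ 592.90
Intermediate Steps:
q(k) = ½ - 1/(8*k*(5 + k)) (q(k) = ½ - 1/(8*(k + 5)*k) = ½ - 1/(8*(5 + k)*k) = ½ - 1/(8*k*(5 + k)))
118*y(v, q(4)) = 118*√(5² + ((⅛)*(-1 + 4*4² + 20*4)/(4*(5 + 4)))²) = 118*√(25 + ((⅛)*(¼)*(-1 + 4*16 + 80)/9)²) = 118*√(25 + ((⅛)*(¼)*(⅑)*(-1 + 64 + 80))²) = 118*√(25 + ((⅛)*(¼)*(⅑)*143)²) = 118*√(25 + (143/288)²) = 118*√(25 + 20449/82944) = 118*√(2094049/82944) = 118*(√2094049/288) = 59*√2094049/144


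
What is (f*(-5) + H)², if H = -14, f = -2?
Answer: 16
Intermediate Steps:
(f*(-5) + H)² = (-2*(-5) - 14)² = (10 - 14)² = (-4)² = 16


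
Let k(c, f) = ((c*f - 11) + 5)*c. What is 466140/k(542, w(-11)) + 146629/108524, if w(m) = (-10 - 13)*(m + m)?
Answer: 5461429311797/4032787978492 ≈ 1.3543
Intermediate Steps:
w(m) = -46*m
k(c, f) = c*(-6 + c*f) (k(c, f) = ((-11 + c*f) + 5)*c = (-6 + c*f)*c = c*(-6 + c*f))
466140/k(542, w(-11)) + 146629/108524 = 466140/((542*(-6 + 542*(-46*(-11))))) + 146629/108524 = 466140/((542*(-6 + 542*506))) + 146629*(1/108524) = 466140/((542*(-6 + 274252))) + 146629/108524 = 466140/((542*274246)) + 146629/108524 = 466140/148641332 + 146629/108524 = 466140*(1/148641332) + 146629/108524 = 116535/37160333 + 146629/108524 = 5461429311797/4032787978492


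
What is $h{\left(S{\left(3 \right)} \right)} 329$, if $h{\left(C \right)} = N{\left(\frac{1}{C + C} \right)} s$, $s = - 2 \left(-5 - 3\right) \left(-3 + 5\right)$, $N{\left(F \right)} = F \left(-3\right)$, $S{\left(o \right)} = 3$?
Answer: $-5264$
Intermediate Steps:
$N{\left(F \right)} = - 3 F$
$s = 32$ ($s = - 2 \left(\left(-8\right) 2\right) = \left(-2\right) \left(-16\right) = 32$)
$h{\left(C \right)} = - \frac{48}{C}$ ($h{\left(C \right)} = - \frac{3}{C + C} 32 = - \frac{3}{2 C} 32 = - \frac{48}{C}$)
$h{\left(S{\left(3 \right)} \right)} 329 = - \frac{48}{3} \cdot 329 = \left(-48\right) \frac{1}{3} \cdot 329 = \left(-16\right) 329 = -5264$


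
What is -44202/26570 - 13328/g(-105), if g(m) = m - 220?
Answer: 33975931/863525 ≈ 39.346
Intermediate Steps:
g(m) = -220 + m
-44202/26570 - 13328/g(-105) = -44202/26570 - 13328/(-220 - 105) = -44202*1/26570 - 13328/(-325) = -22101/13285 - 13328*(-1/325) = -22101/13285 + 13328/325 = 33975931/863525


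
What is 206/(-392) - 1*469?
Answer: -92027/196 ≈ -469.53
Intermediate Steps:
206/(-392) - 1*469 = -1/392*206 - 469 = -103/196 - 469 = -92027/196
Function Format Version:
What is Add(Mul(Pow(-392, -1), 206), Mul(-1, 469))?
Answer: Rational(-92027, 196) ≈ -469.53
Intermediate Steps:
Add(Mul(Pow(-392, -1), 206), Mul(-1, 469)) = Add(Mul(Rational(-1, 392), 206), -469) = Add(Rational(-103, 196), -469) = Rational(-92027, 196)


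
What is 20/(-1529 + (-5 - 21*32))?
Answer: -10/1103 ≈ -0.0090662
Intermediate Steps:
20/(-1529 + (-5 - 21*32)) = 20/(-1529 + (-5 - 672)) = 20/(-1529 - 677) = 20/(-2206) = -1/2206*20 = -10/1103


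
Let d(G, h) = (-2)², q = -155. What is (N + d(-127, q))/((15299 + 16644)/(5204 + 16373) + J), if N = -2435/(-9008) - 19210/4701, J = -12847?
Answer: -168078076399/11737115160503808 ≈ -1.4320e-5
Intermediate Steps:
d(G, h) = 4
N = -161596745/42346608 (N = -2435*(-1/9008) - 19210*1/4701 = 2435/9008 - 19210/4701 = -161596745/42346608 ≈ -3.8160)
(N + d(-127, q))/((15299 + 16644)/(5204 + 16373) + J) = (-161596745/42346608 + 4)/((15299 + 16644)/(5204 + 16373) - 12847) = 7789687/(42346608*(31943/21577 - 12847)) = 7789687/(42346608*(-277167776/21577)) = (7789687/42346608)*(-21577/277167776) = -168078076399/11737115160503808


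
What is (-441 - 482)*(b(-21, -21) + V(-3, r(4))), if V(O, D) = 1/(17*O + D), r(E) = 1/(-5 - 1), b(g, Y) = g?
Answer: 5956119/307 ≈ 19401.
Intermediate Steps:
r(E) = -1/6 (r(E) = 1/(-6) = -1/6)
V(O, D) = 1/(D + 17*O)
(-441 - 482)*(b(-21, -21) + V(-3, r(4))) = (-441 - 482)*(-21 + 1/(-1/6 + 17*(-3))) = -923*(-21 + 1/(-1/6 - 51)) = -923*(-21 + 1/(-307/6)) = -923*(-21 - 6/307) = -923*(-6453/307) = 5956119/307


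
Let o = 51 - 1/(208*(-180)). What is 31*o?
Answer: 59192671/37440 ≈ 1581.0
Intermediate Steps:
o = 1909441/37440 (o = 51 - (-1)/(208*180) = 51 - 1*(-1/37440) = 51 + 1/37440 = 1909441/37440 ≈ 51.000)
31*o = 31*(1909441/37440) = 59192671/37440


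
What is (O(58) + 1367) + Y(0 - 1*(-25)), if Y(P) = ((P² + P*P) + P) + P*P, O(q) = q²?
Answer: 6631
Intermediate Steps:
Y(P) = P + 3*P² (Y(P) = ((P² + P²) + P) + P² = (2*P² + P) + P² = (P + 2*P²) + P² = P + 3*P²)
(O(58) + 1367) + Y(0 - 1*(-25)) = (58² + 1367) + (0 - 1*(-25))*(1 + 3*(0 - 1*(-25))) = (3364 + 1367) + (0 + 25)*(1 + 3*(0 + 25)) = 4731 + 25*(1 + 3*25) = 4731 + 25*(1 + 75) = 4731 + 25*76 = 4731 + 1900 = 6631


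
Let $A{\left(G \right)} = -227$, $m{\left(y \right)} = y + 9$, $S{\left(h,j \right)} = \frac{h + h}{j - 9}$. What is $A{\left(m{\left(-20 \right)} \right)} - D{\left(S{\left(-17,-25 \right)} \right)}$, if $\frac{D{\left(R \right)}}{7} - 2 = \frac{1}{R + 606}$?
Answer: $- \frac{146294}{607} \approx -241.01$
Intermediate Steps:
$S{\left(h,j \right)} = \frac{2 h}{-9 + j}$
$D{\left(R \right)} = 14 + \frac{7}{606 + R}$ ($D{\left(R \right)} = 14 + \frac{7}{R + 606} = 14 + \frac{7}{606 + R}$)
$m{\left(y \right)} = 9 + y$
$A{\left(m{\left(-20 \right)} \right)} - D{\left(S{\left(-17,-25 \right)} \right)} = -227 - \frac{7 \left(1213 + 2 \cdot 2 \left(-17\right) \frac{1}{-9 - 25}\right)}{606 + 2 \left(-17\right) \frac{1}{-9 - 25}} = -227 - \frac{7 \left(1213 + 2 \cdot 2 \left(-17\right) \frac{1}{-34}\right)}{606 + 2 \left(-17\right) \frac{1}{-34}} = -227 - \frac{7 \left(1213 + 2 \cdot 2 \left(-17\right) \left(- \frac{1}{34}\right)\right)}{606 + 2 \left(-17\right) \left(- \frac{1}{34}\right)} = -227 - \frac{7 \left(1213 + 2 \cdot 1\right)}{606 + 1} = -227 - \frac{7 \left(1213 + 2\right)}{607} = -227 - 7 \cdot \frac{1}{607} \cdot 1215 = -227 - \frac{8505}{607} = - \frac{146294}{607}$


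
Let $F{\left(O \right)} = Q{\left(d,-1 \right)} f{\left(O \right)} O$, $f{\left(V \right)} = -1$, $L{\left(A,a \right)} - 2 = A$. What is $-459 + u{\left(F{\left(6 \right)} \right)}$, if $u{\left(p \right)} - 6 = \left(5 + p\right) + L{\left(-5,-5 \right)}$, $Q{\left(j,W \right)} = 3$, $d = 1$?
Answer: $-469$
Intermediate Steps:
$L{\left(A,a \right)} = 2 + A$
$F{\left(O \right)} = - 3 O$ ($F{\left(O \right)} = 3 \left(-1\right) O = - 3 O$)
$u{\left(p \right)} = 8 + p$ ($u{\left(p \right)} = 6 + \left(\left(5 + p\right) + \left(2 - 5\right)\right) = 6 + \left(\left(5 + p\right) - 3\right) = 6 + \left(2 + p\right) = 8 + p$)
$-459 + u{\left(F{\left(6 \right)} \right)} = -459 + \left(8 - 18\right) = -459 - 10 = -469$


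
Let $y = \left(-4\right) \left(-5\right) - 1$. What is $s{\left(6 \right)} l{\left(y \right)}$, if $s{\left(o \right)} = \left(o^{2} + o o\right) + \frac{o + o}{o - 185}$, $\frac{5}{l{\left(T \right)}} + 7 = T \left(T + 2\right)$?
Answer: $\frac{16095}{17542} \approx 0.91751$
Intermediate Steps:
$y = 19$ ($y = 20 - 1 = 19$)
$l{\left(T \right)} = \frac{5}{-7 + T \left(2 + T\right)}$ ($l{\left(T \right)} = \frac{5}{-7 + T \left(T + 2\right)} = \frac{5}{-7 + T \left(2 + T\right)}$)
$s{\left(o \right)} = 2 o^{2} + \frac{2 o}{-185 + o}$ ($s{\left(o \right)} = \left(o^{2} + o^{2}\right) + \frac{2 o}{-185 + o} = 2 o^{2} + \frac{2 o}{-185 + o}$)
$s{\left(6 \right)} l{\left(y \right)} = 2 \cdot 6 \frac{1}{-185 + 6} \left(1 + 6^{2} - 1110\right) \frac{5}{-7 + 19^{2} + 2 \cdot 19} = 2 \cdot 6 \frac{1}{-179} \left(1 + 36 - 1110\right) \frac{5}{-7 + 361 + 38} = 2 \cdot 6 \left(- \frac{1}{179}\right) \left(-1073\right) \frac{5}{392} = \frac{12876 \cdot 5 \cdot \frac{1}{392}}{179} = \frac{12876}{179} \cdot \frac{5}{392} = \frac{16095}{17542}$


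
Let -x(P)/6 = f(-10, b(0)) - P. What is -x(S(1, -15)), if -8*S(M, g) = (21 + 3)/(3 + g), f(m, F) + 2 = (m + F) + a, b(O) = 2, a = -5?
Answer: -183/2 ≈ -91.500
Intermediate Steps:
f(m, F) = -7 + F + m (f(m, F) = -2 + ((m + F) - 5) = -2 + ((F + m) - 5) = -2 + (-5 + F + m) = -7 + F + m)
S(M, g) = -3/(3 + g) (S(M, g) = -(21 + 3)/(8*(3 + g)) = -3/(3 + g))
x(P) = 90 + 6*P (x(P) = -6*((-7 + 2 - 10) - P) = -6*(-15 - P) = 90 + 6*P)
-x(S(1, -15)) = -(90 + 6*(-3/(3 - 15))) = -(90 + 6*(-3/(-12))) = -(90 + 6*(-3*(-1/12))) = -(90 + 6*(¼)) = -(90 + 3/2) = -1*183/2 = -183/2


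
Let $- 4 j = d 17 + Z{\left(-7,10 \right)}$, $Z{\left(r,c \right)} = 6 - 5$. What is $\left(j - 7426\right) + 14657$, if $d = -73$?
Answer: $7541$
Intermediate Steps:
$Z{\left(r,c \right)} = 1$
$j = 310$ ($j = - \frac{\left(-73\right) 17 + 1}{4} = - \frac{-1241 + 1}{4} = \left(- \frac{1}{4}\right) \left(-1240\right) = 310$)
$\left(j - 7426\right) + 14657 = \left(310 - 7426\right) + 14657 = -7116 + 14657 = 7541$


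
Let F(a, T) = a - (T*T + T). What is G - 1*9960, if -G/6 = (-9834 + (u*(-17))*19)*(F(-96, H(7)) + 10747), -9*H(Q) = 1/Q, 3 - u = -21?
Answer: 165204862828/147 ≈ 1.1238e+9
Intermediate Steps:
u = 24 (u = 3 - 1*(-21) = 3 + 21 = 24)
H(Q) = -1/(9*Q)
F(a, T) = a - T - T² (F(a, T) = a - (T² + T) = a - (T + T²) = a + (-T - T²) = a - T - T²)
G = 165206326948/147 (G = -6*(-9834 + (24*(-17))*19)*((-96 - (-1)/(9*7) - (-⅑/7)²) + 10747) = -6*(-9834 - 408*19)*((-96 - (-1)/(9*7) - (-⅑*⅐)²) + 10747) = -6*(-9834 - 7752)*((-96 - 1*(-1/63) - (-1/63)²) + 10747) = -(-105516)*((-96 + 1/63 - 1*1/3969) + 10747) = -(-105516)*((-96 + 1/63 - 1/3969) + 10747) = -(-105516)*(-380962/3969 + 10747) = -(-105516)*42273881/3969 = -6*(-82603163474/441) = 165206326948/147 ≈ 1.1239e+9)
G - 1*9960 = 165206326948/147 - 1*9960 = 165206326948/147 - 9960 = 165204862828/147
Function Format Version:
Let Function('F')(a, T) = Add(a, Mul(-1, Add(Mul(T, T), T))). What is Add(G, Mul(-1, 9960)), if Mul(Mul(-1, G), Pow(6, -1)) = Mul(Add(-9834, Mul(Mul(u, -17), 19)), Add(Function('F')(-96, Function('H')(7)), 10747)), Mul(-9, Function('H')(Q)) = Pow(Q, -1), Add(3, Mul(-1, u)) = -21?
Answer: Rational(165204862828, 147) ≈ 1.1238e+9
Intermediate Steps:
u = 24 (u = Add(3, Mul(-1, -21)) = Add(3, 21) = 24)
Function('H')(Q) = Mul(Rational(-1, 9), Pow(Q, -1))
Function('F')(a, T) = Add(a, Mul(-1, T), Mul(-1, Pow(T, 2))) (Function('F')(a, T) = Add(a, Mul(-1, Add(Pow(T, 2), T))) = Add(a, Mul(-1, Add(T, Pow(T, 2)))) = Add(a, Add(Mul(-1, T), Mul(-1, Pow(T, 2)))) = Add(a, Mul(-1, T), Mul(-1, Pow(T, 2))))
G = Rational(165206326948, 147) (G = Mul(-6, Mul(Add(-9834, Mul(Mul(24, -17), 19)), Add(Add(-96, Mul(-1, Mul(Rational(-1, 9), Pow(7, -1))), Mul(-1, Pow(Mul(Rational(-1, 9), Pow(7, -1)), 2))), 10747))) = Mul(-6, Mul(Add(-9834, Mul(-408, 19)), Add(Add(-96, Mul(-1, Mul(Rational(-1, 9), Rational(1, 7))), Mul(-1, Pow(Mul(Rational(-1, 9), Rational(1, 7)), 2))), 10747))) = Mul(-6, Mul(Add(-9834, -7752), Add(Add(-96, Mul(-1, Rational(-1, 63)), Mul(-1, Pow(Rational(-1, 63), 2))), 10747))) = Mul(-6, Mul(-17586, Add(Add(-96, Rational(1, 63), Mul(-1, Rational(1, 3969))), 10747))) = Mul(-6, Mul(-17586, Add(Add(-96, Rational(1, 63), Rational(-1, 3969)), 10747))) = Mul(-6, Mul(-17586, Add(Rational(-380962, 3969), 10747))) = Mul(-6, Mul(-17586, Rational(42273881, 3969))) = Mul(-6, Rational(-82603163474, 441)) = Rational(165206326948, 147) ≈ 1.1239e+9)
Add(G, Mul(-1, 9960)) = Add(Rational(165206326948, 147), Mul(-1, 9960)) = Add(Rational(165206326948, 147), -9960) = Rational(165204862828, 147)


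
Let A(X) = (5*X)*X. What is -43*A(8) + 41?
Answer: -13719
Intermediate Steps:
A(X) = 5*X²
-43*A(8) + 41 = -215*8² + 41 = -215*64 + 41 = -43*320 + 41 = -13760 + 41 = -13719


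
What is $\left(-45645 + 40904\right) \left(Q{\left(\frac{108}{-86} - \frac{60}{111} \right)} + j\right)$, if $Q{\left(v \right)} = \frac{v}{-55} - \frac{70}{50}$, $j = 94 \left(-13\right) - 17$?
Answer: $\frac{46780026264}{7955} \approx 5.8806 \cdot 10^{6}$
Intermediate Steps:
$j = -1239$ ($j = -1222 - 17 = -1239$)
$Q{\left(v \right)} = - \frac{7}{5} - \frac{v}{55}$ ($Q{\left(v \right)} = v \left(- \frac{1}{55}\right) - \frac{7}{5} = - \frac{v}{55} - \frac{7}{5} = - \frac{7}{5} - \frac{v}{55}$)
$\left(-45645 + 40904\right) \left(Q{\left(\frac{108}{-86} - \frac{60}{111} \right)} + j\right) = \left(-45645 + 40904\right) \left(\left(- \frac{7}{5} - \frac{\frac{108}{-86} - \frac{60}{111}}{55}\right) - 1239\right) = - 4741 \left(\left(- \frac{7}{5} - \frac{108 \left(- \frac{1}{86}\right) - \frac{20}{37}}{55}\right) - 1239\right) = - 4741 \left(\left(- \frac{7}{5} - \frac{- \frac{54}{43} - \frac{20}{37}}{55}\right) - 1239\right) = - 4741 \left(\left(- \frac{7}{5} - - \frac{2858}{87505}\right) - 1239\right) = - 4741 \left(\left(- \frac{7}{5} + \frac{2858}{87505}\right) - 1239\right) = - 4741 \left(- \frac{119649}{87505} - 1239\right) = \left(-4741\right) \left(- \frac{108538344}{87505}\right) = \frac{46780026264}{7955}$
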